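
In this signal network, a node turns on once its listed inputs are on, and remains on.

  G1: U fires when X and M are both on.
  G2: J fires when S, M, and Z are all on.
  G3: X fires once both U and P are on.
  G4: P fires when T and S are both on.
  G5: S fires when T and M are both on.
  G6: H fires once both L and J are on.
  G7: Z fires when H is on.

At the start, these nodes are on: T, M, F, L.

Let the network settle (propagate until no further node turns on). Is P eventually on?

Yes

T and M are on, so S fires (G5).
T and S are on, so P fires (G4).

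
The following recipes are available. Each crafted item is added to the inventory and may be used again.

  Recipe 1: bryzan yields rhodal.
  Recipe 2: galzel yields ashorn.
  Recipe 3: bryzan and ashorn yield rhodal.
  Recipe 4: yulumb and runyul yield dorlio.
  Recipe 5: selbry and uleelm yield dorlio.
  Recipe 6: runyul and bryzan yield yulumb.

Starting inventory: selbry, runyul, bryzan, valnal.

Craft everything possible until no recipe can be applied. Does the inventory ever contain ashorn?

No

ashorn would need galzel (Recipe 2), but galzel is never obtained.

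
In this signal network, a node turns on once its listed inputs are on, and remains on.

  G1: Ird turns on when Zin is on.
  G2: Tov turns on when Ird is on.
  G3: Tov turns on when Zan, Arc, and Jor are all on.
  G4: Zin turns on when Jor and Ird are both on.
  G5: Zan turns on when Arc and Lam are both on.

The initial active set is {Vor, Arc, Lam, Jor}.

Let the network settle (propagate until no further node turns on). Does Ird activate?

No

Ird would need Zin (G1), but Zin never turns on.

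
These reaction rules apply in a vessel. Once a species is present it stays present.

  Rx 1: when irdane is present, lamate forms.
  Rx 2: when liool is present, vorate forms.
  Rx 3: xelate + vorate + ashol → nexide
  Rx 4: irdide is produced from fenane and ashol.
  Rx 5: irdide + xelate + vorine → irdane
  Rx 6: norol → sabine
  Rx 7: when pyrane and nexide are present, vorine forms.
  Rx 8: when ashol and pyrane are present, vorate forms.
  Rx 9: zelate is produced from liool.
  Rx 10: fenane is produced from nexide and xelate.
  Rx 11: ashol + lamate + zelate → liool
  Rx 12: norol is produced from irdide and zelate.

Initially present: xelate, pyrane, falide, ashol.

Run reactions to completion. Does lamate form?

Yes

ashol and pyrane present → vorate forms (Rx 8).
xelate, vorate, and ashol present → nexide forms (Rx 3).
pyrane and nexide present → vorine forms (Rx 7).
nexide and xelate present → fenane forms (Rx 10).
fenane and ashol present → irdide forms (Rx 4).
irdide, xelate, and vorine present → irdane forms (Rx 5).
irdane present → lamate forms (Rx 1).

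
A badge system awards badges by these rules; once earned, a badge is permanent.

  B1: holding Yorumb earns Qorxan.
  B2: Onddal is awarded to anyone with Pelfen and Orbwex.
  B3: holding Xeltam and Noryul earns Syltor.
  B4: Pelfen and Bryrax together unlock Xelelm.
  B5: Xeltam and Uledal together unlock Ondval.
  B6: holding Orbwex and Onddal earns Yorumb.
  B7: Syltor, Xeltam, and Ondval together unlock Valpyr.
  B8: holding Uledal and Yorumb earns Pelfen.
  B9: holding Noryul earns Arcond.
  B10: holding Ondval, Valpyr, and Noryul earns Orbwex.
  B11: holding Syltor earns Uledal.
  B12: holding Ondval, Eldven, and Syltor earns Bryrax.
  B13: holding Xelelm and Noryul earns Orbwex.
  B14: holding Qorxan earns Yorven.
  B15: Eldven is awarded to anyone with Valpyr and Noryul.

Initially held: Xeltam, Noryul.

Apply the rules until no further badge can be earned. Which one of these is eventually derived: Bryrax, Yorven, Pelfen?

With Xeltam and Noryul, Syltor is earned (B3).
With Syltor, Uledal is earned (B11).
With Xeltam and Uledal, Ondval is earned (B5).
With Syltor, Xeltam, and Ondval, Valpyr is earned (B7).
With Valpyr and Noryul, Eldven is earned (B15).
With Ondval, Eldven, and Syltor, Bryrax is earned (B12).
Yorven would need Qorxan (B14), but Qorxan is never earned. Pelfen would need Uledal and Yorumb (B8), but Yorumb is never earned.

Bryrax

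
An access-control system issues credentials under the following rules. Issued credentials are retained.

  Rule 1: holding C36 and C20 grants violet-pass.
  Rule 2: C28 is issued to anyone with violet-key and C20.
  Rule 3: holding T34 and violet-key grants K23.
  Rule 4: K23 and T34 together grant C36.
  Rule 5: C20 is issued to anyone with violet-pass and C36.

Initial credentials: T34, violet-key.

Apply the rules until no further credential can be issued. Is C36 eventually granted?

Yes

Holding T34 and violet-key grants K23 (Rule 3).
Holding K23 and T34 grants C36 (Rule 4).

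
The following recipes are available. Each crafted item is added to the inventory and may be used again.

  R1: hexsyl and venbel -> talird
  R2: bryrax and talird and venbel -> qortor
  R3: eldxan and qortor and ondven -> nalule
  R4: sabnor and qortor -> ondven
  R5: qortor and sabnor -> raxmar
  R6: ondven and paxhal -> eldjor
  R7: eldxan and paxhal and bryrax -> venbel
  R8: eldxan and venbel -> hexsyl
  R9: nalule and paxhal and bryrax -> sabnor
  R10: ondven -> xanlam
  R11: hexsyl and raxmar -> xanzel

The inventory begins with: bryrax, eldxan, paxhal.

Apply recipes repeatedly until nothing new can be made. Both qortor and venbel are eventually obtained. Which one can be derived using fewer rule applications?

venbel: eldxan and paxhal and bryrax -> venbel (R7). [1 rule application]
qortor: eldxan and paxhal and bryrax -> venbel (R7). Using R8, eldxan and venbel make hexsyl. Using R1, hexsyl and venbel make talird. Using R2, bryrax, talird, and venbel make qortor. [4 rule applications]
venbel needs fewer.

venbel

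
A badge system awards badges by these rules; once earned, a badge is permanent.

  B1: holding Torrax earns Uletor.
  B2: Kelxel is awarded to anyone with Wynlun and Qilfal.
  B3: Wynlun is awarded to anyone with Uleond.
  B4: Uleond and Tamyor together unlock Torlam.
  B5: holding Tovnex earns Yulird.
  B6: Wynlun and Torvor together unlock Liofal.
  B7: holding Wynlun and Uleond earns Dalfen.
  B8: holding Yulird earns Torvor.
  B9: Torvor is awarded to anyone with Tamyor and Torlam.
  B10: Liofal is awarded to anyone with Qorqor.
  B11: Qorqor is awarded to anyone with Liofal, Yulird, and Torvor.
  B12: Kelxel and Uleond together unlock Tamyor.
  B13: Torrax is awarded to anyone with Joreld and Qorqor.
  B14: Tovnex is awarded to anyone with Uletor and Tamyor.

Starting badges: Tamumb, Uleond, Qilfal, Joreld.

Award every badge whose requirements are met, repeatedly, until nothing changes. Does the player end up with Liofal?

With Uleond, Wynlun is earned (B3).
With Wynlun and Qilfal, Kelxel is earned (B2).
With Kelxel and Uleond, Tamyor is earned (B12).
With Uleond and Tamyor, Torlam is earned (B4).
With Tamyor and Torlam, Torvor is earned (B9).
With Wynlun and Torvor, Liofal is earned (B6).

Yes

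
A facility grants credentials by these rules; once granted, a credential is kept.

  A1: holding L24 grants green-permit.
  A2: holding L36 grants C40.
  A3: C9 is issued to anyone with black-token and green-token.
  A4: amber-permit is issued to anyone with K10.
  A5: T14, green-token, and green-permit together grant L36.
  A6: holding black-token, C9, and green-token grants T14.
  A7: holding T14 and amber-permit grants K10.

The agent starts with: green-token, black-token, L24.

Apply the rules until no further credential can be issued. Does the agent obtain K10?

No

K10 would need T14 and amber-permit (A7), but amber-permit is never granted.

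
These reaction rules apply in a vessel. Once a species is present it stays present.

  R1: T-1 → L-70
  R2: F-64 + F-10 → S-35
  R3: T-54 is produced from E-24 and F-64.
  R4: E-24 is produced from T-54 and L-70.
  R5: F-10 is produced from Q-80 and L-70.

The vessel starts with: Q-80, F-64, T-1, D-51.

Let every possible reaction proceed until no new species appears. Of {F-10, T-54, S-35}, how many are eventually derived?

T-1 present → L-70 forms (R1).
Q-80 and L-70 present → F-10 forms (R5).
F-64 and F-10 present → S-35 forms (R2).
F-10: reached.
T-54 would need E-24 and F-64 (R3), but E-24 never forms.
S-35: reached.
Reached: F-10 and S-35 — 2 of the 3.

2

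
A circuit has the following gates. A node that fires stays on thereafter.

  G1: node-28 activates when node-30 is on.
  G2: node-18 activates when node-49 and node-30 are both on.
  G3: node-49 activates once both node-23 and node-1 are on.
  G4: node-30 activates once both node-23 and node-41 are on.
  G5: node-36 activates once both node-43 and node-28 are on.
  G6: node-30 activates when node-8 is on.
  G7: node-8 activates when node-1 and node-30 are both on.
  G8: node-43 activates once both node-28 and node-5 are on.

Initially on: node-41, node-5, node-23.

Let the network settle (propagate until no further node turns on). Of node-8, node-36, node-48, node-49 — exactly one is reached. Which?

node-36

G4: node-23 and node-41 on → node-30 on.
node-30 is on, so node-28 activates (G1).
node-28 and node-5 are on, so node-43 activates (G8).
node-43 and node-28 are on, so node-36 activates (G5).
node-8 would need node-1 and node-30 (G7), but node-1 never turns on. node-49 would need node-23 and node-1 (G3), but node-1 never turns on. No rule produces node-48, and it is not given.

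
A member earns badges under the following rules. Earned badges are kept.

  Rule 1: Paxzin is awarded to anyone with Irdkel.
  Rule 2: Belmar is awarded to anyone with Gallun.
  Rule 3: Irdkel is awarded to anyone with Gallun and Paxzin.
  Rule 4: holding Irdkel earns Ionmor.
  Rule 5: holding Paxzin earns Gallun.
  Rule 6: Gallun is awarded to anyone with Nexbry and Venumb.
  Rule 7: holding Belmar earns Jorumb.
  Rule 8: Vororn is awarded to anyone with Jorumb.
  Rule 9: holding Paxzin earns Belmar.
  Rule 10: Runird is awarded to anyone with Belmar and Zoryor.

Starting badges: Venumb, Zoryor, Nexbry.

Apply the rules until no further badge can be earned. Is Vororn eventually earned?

With Nexbry and Venumb, Gallun is earned (Rule 6).
With Gallun, Belmar is earned (Rule 2).
With Belmar, Jorumb is earned (Rule 7).
With Jorumb, Vororn is earned (Rule 8).

Yes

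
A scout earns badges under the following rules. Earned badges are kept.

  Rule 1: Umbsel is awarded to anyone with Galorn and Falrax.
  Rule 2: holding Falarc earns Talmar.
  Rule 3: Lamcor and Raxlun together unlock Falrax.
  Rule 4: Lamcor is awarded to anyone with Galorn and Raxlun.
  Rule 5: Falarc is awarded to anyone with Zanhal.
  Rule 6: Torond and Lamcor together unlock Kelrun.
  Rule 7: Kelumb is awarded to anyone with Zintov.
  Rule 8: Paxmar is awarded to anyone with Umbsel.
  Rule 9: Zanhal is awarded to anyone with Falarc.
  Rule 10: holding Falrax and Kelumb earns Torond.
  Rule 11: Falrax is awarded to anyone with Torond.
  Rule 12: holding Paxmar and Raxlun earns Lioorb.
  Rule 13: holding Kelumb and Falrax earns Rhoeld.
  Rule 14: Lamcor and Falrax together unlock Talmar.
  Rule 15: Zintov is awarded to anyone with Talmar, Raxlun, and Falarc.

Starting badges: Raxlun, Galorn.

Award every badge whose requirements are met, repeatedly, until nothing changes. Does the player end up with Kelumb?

No

Kelumb would need Zintov (Rule 7), but Zintov is never earned.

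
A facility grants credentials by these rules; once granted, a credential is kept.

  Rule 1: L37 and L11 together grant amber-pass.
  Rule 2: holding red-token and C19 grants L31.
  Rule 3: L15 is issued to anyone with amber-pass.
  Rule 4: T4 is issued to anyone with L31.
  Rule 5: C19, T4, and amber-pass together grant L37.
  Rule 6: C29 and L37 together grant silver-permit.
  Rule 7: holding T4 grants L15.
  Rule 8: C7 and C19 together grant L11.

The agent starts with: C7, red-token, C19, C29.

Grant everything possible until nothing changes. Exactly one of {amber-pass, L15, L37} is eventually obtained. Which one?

Holding red-token and C19 grants L31 (Rule 2).
Holding L31 grants T4 (Rule 4).
Holding T4 grants L15 (Rule 7).
L37 would need C19, T4, and amber-pass (Rule 5), but amber-pass is never granted. amber-pass would need L37 and L11 (Rule 1), but L37 is never granted.

L15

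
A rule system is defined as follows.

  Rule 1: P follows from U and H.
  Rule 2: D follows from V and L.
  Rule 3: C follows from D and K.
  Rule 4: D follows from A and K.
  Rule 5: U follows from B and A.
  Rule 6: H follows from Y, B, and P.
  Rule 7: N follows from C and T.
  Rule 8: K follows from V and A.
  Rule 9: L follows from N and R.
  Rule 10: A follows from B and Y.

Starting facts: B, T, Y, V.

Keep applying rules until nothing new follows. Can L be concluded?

L would need N and R (Rule 9), but R is never established.

No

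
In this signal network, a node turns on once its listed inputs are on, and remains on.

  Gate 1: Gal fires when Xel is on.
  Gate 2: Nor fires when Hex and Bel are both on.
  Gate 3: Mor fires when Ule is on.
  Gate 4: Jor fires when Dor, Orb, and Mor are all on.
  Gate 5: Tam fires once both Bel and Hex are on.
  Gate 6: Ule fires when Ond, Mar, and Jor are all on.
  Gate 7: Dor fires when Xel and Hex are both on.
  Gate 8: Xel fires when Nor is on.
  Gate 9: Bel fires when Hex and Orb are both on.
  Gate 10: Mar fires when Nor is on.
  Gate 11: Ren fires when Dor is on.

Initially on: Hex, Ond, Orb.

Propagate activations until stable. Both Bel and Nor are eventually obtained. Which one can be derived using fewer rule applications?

Bel

Bel: Hex and Orb are on, so Bel fires (Gate 9). [1 rule application]
Nor: Hex and Orb are on, so Bel fires (Gate 9). Hex and Bel are on, so Nor fires (Gate 2). [2 rule applications]
Bel needs fewer.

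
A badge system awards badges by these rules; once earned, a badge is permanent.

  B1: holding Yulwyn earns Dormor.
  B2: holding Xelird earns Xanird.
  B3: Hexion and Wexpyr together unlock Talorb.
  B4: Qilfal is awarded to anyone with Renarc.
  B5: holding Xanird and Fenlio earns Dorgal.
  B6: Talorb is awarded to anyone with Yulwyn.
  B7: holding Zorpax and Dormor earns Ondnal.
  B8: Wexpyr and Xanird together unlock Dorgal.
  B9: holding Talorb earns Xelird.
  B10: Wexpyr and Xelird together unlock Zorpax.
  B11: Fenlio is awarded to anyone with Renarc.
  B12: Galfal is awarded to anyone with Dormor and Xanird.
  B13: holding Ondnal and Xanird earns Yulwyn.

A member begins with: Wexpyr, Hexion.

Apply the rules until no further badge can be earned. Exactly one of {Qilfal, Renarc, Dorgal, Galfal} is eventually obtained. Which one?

Dorgal

With Hexion and Wexpyr, Talorb is earned (B3).
With Talorb, Xelird is earned (B9).
With Xelird, Xanird is earned (B2).
With Wexpyr and Xanird, Dorgal is earned (B8).
No rule produces Renarc, and it is not given. Qilfal would need Renarc (B4), but Renarc is never earned. Galfal would need Dormor and Xanird (B12), but Dormor is never earned.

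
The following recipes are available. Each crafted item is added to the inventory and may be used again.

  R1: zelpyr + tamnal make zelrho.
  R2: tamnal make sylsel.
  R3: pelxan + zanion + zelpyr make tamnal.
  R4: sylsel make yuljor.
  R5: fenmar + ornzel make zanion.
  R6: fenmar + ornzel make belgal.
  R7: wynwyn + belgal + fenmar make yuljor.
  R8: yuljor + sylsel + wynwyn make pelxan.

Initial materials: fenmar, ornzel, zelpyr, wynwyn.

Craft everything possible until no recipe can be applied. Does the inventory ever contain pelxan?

No

pelxan would need yuljor, sylsel, and wynwyn (R8), but sylsel is never obtained.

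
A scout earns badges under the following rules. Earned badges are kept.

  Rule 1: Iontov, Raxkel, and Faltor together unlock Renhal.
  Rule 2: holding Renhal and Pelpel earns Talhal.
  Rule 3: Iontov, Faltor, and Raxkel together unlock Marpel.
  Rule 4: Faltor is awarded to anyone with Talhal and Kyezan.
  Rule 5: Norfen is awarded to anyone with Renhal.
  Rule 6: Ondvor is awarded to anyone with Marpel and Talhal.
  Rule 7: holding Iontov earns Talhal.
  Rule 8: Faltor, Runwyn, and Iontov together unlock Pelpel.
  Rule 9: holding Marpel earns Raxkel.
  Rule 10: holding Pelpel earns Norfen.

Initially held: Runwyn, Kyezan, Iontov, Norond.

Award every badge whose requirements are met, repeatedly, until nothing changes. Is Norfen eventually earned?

With Iontov, Talhal is earned (Rule 7).
With Talhal and Kyezan, Faltor is earned (Rule 4).
With Faltor, Runwyn, and Iontov, Pelpel is earned (Rule 8).
With Pelpel, Norfen is earned (Rule 10).

Yes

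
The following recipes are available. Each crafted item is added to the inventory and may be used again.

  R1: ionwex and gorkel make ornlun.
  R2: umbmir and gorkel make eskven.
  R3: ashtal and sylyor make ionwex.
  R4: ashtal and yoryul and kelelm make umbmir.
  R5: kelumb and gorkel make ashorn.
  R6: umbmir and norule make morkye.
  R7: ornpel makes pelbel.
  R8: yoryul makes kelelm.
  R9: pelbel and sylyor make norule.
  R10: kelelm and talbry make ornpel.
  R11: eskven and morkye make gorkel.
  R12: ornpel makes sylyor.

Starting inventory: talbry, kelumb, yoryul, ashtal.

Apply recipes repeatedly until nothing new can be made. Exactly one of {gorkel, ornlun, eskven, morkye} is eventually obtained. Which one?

morkye

yoryul → kelelm (R8).
Using R4, ashtal, yoryul, and kelelm make umbmir.
Using R10, kelelm and talbry make ornpel.
ornpel → pelbel (R7).
Using R12, ornpel makes sylyor.
pelbel and sylyor → norule (R9).
umbmir and norule → morkye (R6).
eskven would need umbmir and gorkel (R2), but gorkel is never obtained. ornlun would need ionwex and gorkel (R1), but gorkel is never obtained. gorkel would need eskven and morkye (R11), but eskven is never obtained.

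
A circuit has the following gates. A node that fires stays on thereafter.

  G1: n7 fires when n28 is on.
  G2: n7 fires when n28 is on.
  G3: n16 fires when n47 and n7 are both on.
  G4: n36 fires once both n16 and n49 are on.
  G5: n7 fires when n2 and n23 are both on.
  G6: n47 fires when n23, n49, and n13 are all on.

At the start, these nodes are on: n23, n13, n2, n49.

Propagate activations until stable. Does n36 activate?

n2 and n23 are on, so n7 fires (G5).
n23, n49, and n13 are on, so n47 fires (G6).
n47 and n7 are on, so n16 fires (G3).
G4: n16 and n49 on → n36 on.

Yes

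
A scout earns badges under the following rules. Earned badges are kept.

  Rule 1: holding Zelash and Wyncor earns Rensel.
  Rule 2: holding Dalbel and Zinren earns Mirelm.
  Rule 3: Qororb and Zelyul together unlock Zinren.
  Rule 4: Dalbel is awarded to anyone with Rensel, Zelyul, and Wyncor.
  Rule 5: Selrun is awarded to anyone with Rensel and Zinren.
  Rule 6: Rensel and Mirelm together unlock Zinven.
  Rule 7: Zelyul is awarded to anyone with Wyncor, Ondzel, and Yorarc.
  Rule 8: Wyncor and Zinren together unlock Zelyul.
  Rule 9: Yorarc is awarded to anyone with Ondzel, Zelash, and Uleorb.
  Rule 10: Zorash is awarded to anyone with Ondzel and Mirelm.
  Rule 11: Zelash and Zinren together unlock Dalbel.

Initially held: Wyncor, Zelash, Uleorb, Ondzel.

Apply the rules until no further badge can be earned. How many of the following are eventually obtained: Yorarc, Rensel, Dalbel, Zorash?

With Zelash and Wyncor, Rensel is earned (Rule 1).
With Ondzel, Zelash, and Uleorb, Yorarc is earned (Rule 9).
With Wyncor, Ondzel, and Yorarc, Zelyul is earned (Rule 7).
With Rensel, Zelyul, and Wyncor, Dalbel is earned (Rule 4).
Yorarc: reached.
Rensel: reached.
Dalbel: reached.
Zorash would need Ondzel and Mirelm (Rule 10), but Mirelm is never earned.
Reached: Yorarc, Rensel, and Dalbel — 3 of the 4.

3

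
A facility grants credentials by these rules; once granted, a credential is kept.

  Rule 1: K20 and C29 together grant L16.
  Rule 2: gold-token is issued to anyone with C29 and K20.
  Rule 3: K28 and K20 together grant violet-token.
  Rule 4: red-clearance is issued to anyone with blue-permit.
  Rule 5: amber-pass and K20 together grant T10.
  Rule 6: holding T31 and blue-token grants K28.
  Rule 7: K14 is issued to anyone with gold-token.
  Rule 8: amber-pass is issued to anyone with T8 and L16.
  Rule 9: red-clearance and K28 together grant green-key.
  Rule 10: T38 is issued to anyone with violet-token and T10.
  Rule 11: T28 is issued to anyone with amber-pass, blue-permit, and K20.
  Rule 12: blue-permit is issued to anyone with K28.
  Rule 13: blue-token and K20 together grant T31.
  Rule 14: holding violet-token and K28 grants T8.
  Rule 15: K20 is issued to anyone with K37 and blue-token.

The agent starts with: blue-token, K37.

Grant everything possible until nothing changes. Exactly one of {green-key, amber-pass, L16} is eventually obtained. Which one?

Holding K37 and blue-token grants K20 (Rule 15).
Holding blue-token and K20 grants T31 (Rule 13).
Holding T31 and blue-token grants K28 (Rule 6).
Holding K28 grants blue-permit (Rule 12).
Holding blue-permit grants red-clearance (Rule 4).
Holding red-clearance and K28 grants green-key (Rule 9).
amber-pass would need T8 and L16 (Rule 8), but L16 is never granted. L16 would need K20 and C29 (Rule 1), but C29 is never granted.

green-key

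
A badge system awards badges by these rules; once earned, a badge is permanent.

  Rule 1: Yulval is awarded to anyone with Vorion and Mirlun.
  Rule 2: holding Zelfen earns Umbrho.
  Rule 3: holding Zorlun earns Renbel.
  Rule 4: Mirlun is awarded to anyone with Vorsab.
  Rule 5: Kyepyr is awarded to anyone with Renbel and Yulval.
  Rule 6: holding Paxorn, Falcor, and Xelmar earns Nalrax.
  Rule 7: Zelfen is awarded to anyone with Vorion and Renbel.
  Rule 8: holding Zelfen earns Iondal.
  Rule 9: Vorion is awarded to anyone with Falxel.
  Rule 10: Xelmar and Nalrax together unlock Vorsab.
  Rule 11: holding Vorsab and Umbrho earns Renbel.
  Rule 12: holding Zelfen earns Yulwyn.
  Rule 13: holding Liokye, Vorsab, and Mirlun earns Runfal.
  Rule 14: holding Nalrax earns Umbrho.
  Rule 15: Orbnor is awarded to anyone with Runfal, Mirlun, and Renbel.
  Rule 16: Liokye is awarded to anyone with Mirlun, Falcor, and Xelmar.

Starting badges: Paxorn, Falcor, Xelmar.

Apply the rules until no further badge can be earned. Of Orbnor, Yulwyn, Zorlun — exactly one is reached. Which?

Orbnor

With Paxorn, Falcor, and Xelmar, Nalrax is earned (Rule 6).
With Xelmar and Nalrax, Vorsab is earned (Rule 10).
With Nalrax, Umbrho is earned (Rule 14).
With Vorsab and Umbrho, Renbel is earned (Rule 11).
With Vorsab, Mirlun is earned (Rule 4).
With Mirlun, Falcor, and Xelmar, Liokye is earned (Rule 16).
With Liokye, Vorsab, and Mirlun, Runfal is earned (Rule 13).
With Runfal, Mirlun, and Renbel, Orbnor is earned (Rule 15).
Yulwyn would need Zelfen (Rule 12), but Zelfen is never earned. No rule produces Zorlun, and it is not given.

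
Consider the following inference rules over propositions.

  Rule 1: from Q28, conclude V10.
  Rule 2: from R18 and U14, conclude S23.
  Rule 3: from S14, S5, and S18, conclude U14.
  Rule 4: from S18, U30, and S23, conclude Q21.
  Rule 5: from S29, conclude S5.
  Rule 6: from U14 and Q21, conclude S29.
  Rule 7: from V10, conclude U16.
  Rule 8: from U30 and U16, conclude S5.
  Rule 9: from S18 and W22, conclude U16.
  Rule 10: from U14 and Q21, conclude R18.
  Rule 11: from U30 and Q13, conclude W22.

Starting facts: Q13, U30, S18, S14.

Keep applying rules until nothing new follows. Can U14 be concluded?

U30 and Q13 hold, so W22 follows (Rule 11).
From S18 and W22, Rule 9 gives U16.
From U30 and U16, Rule 8 gives S5.
S14, S5, and S18 hold, so U14 follows (Rule 3).

Yes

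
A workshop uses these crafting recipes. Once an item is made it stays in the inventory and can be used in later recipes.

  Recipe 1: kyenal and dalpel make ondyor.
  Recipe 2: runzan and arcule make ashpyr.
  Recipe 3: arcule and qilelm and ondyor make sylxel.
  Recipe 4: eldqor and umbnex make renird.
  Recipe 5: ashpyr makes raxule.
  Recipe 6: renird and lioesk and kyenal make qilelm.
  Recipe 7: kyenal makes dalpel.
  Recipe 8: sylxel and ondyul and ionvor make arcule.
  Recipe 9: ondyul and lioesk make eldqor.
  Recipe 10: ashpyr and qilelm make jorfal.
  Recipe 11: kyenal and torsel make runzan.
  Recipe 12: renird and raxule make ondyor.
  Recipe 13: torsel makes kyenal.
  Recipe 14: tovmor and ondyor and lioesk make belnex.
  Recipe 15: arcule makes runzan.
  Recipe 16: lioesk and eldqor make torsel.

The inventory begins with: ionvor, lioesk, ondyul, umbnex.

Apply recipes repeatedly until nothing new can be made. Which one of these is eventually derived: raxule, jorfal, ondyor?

ondyul and lioesk → eldqor (Recipe 9).
Using Recipe 16, lioesk and eldqor make torsel.
Using Recipe 13, torsel makes kyenal.
Using Recipe 7, kyenal makes dalpel.
Using Recipe 1, kyenal and dalpel make ondyor.
raxule would need ashpyr (Recipe 5), but ashpyr is never obtained. jorfal would need ashpyr and qilelm (Recipe 10), but ashpyr is never obtained.

ondyor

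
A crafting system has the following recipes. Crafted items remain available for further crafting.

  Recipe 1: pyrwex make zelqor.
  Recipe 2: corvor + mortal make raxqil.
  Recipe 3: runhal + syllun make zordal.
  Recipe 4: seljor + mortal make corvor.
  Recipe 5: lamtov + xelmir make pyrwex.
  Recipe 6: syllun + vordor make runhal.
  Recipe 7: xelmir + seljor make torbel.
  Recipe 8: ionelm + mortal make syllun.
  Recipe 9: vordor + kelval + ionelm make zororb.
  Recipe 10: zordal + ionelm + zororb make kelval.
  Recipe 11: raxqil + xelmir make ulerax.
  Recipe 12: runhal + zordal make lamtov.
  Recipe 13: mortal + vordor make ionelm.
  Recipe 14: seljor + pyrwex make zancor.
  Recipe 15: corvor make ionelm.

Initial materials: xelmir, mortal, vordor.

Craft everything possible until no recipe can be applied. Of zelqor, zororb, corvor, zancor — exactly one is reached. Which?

zelqor

Using Recipe 13, mortal and vordor make ionelm.
ionelm + mortal → syllun (Recipe 8).
Using Recipe 6, syllun and vordor make runhal.
Using Recipe 3, runhal and syllun make zordal.
runhal + zordal → lamtov (Recipe 12).
Using Recipe 5, lamtov and xelmir make pyrwex.
pyrwex → zelqor (Recipe 1).
zancor would need seljor and pyrwex (Recipe 14), but seljor is never obtained. corvor would need seljor and mortal (Recipe 4), but seljor is never obtained. zororb would need vordor, kelval, and ionelm (Recipe 9), but kelval is never obtained.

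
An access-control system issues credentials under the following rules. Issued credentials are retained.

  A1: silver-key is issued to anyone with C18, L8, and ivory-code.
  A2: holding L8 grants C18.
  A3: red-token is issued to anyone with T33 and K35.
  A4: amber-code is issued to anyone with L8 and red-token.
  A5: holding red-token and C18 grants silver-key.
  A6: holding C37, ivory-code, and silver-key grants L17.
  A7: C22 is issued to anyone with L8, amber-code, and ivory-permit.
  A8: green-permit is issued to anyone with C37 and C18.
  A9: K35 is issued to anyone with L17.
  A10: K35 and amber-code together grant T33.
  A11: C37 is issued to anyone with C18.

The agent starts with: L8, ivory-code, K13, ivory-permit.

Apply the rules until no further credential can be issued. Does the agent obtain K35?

Yes

Holding L8 grants C18 (A2).
Holding C18, L8, and ivory-code grants silver-key (A1).
Holding C18 grants C37 (A11).
Holding C37, ivory-code, and silver-key grants L17 (A6).
Holding L17 grants K35 (A9).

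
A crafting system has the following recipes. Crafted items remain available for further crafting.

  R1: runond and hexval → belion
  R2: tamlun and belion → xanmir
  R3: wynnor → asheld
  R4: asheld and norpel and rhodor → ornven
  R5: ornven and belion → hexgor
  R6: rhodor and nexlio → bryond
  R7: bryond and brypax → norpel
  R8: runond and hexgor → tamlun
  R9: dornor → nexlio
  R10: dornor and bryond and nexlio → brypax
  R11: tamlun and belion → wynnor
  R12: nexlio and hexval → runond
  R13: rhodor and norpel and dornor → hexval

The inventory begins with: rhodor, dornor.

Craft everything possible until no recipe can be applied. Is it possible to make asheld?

asheld would need wynnor (R3), but wynnor is never obtained.

No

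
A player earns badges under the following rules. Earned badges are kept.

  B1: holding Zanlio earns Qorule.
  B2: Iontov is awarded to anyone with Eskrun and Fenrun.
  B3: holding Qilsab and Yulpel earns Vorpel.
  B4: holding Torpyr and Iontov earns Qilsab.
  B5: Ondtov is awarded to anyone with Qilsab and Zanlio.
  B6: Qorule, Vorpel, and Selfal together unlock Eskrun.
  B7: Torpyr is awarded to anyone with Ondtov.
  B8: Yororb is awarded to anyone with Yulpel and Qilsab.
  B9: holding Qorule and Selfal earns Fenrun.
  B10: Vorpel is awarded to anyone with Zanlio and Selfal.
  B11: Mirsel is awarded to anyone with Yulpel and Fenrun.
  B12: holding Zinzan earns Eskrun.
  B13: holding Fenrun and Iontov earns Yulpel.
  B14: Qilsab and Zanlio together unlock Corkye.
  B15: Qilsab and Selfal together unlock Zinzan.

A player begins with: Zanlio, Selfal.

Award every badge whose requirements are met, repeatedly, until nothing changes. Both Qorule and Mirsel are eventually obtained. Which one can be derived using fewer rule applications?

Qorule: With Zanlio, Qorule is earned (B1). [1 rule application]
Mirsel: With Zanlio and Selfal, Vorpel is earned (B10). With Zanlio, Qorule is earned (B1). With Qorule and Selfal, Fenrun is earned (B9). With Qorule, Vorpel, and Selfal, Eskrun is earned (B6). With Eskrun and Fenrun, Iontov is earned (B2). With Fenrun and Iontov, Yulpel is earned (B13). With Yulpel and Fenrun, Mirsel is earned (B11). [7 rule applications]
Qorule needs fewer.

Qorule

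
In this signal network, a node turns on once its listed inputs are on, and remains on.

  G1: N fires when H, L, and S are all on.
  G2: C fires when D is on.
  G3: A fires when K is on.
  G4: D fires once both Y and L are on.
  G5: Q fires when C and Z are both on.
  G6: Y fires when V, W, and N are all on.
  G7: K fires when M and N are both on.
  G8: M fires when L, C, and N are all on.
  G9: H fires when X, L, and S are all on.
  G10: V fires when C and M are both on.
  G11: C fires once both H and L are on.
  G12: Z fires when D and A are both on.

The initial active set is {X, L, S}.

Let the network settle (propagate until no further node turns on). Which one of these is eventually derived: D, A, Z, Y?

G9: X, L, and S on → H on.
H, L, and S are on, so N fires (G1).
G11: H and L on → C on.
L, C, and N are on, so M fires (G8).
G7: M and N on → K on.
G3: K on → A on.
Y would need V, W, and N (G6), but W never turns on. Z would need D and A (G12), but D never turns on. D would need Y and L (G4), but Y never turns on.

A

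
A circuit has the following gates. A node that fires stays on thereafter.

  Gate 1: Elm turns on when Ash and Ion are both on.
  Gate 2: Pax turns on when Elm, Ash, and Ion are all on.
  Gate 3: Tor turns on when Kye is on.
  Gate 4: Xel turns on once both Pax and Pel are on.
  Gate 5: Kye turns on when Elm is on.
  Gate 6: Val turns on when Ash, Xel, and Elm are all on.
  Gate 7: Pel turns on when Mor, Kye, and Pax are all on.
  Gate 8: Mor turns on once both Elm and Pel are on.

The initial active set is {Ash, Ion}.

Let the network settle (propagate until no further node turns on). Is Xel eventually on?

No

Xel would need Pax and Pel (Gate 4), but Pel never turns on.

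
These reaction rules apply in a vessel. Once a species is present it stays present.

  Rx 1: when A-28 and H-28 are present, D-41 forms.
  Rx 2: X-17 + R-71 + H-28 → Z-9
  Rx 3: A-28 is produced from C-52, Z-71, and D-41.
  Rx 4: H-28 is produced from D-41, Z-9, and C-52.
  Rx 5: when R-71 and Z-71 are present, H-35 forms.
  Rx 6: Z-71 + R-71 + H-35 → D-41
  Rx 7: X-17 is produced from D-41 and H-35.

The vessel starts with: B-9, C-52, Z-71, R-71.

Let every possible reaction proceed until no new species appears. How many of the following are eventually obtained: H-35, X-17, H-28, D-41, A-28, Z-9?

R-71 and Z-71 present → H-35 forms (Rx 5).
Z-71, R-71, and H-35 present → D-41 forms (Rx 6).
D-41 and H-35 present → X-17 forms (Rx 7).
C-52, Z-71, and D-41 present → A-28 forms (Rx 3).
H-35: reached.
X-17: reached.
H-28 would need D-41, Z-9, and C-52 (Rx 4), but Z-9 never forms.
D-41: reached.
A-28: reached.
Z-9 would need X-17, R-71, and H-28 (Rx 2), but H-28 never forms.
Reached: H-35, X-17, D-41, and A-28 — 4 of the 6.

4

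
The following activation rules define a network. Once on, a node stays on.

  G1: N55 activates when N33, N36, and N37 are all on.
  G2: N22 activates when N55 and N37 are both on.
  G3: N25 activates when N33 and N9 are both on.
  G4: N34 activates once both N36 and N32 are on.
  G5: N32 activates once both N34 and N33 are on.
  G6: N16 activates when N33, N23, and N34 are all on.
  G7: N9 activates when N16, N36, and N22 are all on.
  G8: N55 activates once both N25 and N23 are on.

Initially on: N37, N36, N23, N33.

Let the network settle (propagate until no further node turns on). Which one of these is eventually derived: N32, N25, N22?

G1: N33, N36, and N37 on → N55 on.
N55 and N37 are on, so N22 activates (G2).
N25 would need N33 and N9 (G3), but N9 never turns on. N32 would need N34 and N33 (G5), but N34 never turns on.

N22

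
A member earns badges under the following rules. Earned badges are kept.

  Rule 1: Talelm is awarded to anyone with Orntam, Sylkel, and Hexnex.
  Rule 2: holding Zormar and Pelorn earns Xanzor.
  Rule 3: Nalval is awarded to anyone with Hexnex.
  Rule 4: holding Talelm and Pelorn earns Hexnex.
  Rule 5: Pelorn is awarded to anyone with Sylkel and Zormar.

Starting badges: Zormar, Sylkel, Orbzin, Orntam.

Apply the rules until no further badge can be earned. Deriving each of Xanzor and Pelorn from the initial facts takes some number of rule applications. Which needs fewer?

Pelorn

Pelorn: With Sylkel and Zormar, Pelorn is earned (Rule 5). [1 rule application]
Xanzor: With Sylkel and Zormar, Pelorn is earned (Rule 5). With Zormar and Pelorn, Xanzor is earned (Rule 2). [2 rule applications]
Pelorn needs fewer.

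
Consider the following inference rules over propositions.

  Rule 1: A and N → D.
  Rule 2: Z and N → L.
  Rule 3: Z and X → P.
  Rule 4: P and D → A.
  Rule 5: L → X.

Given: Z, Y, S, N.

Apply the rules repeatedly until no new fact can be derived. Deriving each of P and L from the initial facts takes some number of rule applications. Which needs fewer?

L

L: Z and N hold, so L follows (Rule 2). [1 rule application]
P: From Z and N, Rule 2 gives L. From L, Rule 5 gives X. Z and X hold, so P follows (Rule 3). [3 rule applications]
L needs fewer.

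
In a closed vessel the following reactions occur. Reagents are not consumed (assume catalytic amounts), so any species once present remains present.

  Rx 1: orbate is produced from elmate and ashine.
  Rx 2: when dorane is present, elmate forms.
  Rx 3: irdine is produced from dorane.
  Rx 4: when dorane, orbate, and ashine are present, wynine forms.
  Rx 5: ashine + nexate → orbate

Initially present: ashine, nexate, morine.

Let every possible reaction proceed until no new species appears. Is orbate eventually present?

Yes

ashine and nexate present → orbate forms (Rx 5).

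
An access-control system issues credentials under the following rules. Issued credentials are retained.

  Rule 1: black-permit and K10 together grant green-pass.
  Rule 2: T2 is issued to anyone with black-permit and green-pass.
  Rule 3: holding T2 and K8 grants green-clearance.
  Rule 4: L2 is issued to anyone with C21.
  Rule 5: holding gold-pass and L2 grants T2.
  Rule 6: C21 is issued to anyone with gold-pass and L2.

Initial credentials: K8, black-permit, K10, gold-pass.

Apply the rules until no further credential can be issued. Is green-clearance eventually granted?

Yes

Holding black-permit and K10 grants green-pass (Rule 1).
Holding black-permit and green-pass grants T2 (Rule 2).
Holding T2 and K8 grants green-clearance (Rule 3).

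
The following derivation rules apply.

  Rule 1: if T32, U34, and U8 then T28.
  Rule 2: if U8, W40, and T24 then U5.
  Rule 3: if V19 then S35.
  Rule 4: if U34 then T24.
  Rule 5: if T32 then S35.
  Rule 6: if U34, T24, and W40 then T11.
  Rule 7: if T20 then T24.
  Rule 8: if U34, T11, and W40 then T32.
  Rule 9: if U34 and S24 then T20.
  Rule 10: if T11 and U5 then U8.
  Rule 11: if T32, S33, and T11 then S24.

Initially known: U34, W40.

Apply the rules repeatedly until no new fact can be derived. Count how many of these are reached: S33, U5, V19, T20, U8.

No rule produces S33, and it is not given.
U5 would need U8, W40, and T24 (Rule 2), but U8 is never established.
No rule produces V19, and it is not given.
T20 would need U34 and S24 (Rule 9), but S24 is never established.
U8 would need T11 and U5 (Rule 10), but U5 is never established.
None of the 5 are reached.

0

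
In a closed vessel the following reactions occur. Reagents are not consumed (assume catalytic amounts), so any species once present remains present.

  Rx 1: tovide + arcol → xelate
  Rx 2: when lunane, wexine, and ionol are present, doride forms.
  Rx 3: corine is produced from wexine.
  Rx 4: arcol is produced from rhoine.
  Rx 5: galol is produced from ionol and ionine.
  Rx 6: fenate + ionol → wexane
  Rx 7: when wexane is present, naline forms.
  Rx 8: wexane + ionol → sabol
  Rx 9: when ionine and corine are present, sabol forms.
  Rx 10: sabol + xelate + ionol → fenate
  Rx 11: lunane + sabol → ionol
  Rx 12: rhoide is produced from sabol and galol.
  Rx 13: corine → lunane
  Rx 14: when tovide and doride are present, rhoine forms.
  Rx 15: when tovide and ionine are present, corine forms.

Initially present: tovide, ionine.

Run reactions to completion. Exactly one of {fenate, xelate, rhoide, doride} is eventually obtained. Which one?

tovide and ionine present → corine forms (Rx 15).
ionine and corine present → sabol forms (Rx 9).
corine present → lunane forms (Rx 13).
lunane and sabol present → ionol forms (Rx 11).
ionol and ionine present → galol forms (Rx 5).
sabol and galol present → rhoide forms (Rx 12).
doride would need lunane, wexine, and ionol (Rx 2), but wexine never forms. xelate would need tovide and arcol (Rx 1), but arcol never forms. fenate would need sabol, xelate, and ionol (Rx 10), but xelate never forms.

rhoide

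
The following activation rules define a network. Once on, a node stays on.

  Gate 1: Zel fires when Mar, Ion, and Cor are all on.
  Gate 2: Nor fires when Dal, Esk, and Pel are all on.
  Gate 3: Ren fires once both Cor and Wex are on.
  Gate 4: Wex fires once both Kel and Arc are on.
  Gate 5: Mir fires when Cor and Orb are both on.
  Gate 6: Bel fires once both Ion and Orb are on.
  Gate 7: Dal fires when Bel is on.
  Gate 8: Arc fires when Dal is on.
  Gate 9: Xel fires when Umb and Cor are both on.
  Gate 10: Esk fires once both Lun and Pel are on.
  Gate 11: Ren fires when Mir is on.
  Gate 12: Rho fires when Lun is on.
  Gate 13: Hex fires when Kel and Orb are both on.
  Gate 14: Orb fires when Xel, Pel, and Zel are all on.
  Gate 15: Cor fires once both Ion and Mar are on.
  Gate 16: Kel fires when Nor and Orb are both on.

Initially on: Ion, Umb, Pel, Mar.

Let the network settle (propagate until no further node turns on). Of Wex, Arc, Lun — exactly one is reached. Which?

Ion and Mar are on, so Cor fires (Gate 15).
Mar, Ion, and Cor are on, so Zel fires (Gate 1).
Umb and Cor are on, so Xel fires (Gate 9).
Gate 14: Xel, Pel, and Zel on → Orb on.
Ion and Orb are on, so Bel fires (Gate 6).
Bel is on, so Dal fires (Gate 7).
Gate 8: Dal on → Arc on.
Wex would need Kel and Arc (Gate 4), but Kel never turns on. No rule produces Lun, and it is not given.

Arc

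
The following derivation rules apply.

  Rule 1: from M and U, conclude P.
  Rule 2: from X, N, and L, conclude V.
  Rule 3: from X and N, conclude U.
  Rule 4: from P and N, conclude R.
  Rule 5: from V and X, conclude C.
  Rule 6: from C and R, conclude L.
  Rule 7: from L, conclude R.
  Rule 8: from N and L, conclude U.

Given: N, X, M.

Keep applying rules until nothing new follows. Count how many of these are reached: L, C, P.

X and N hold, so U follows (Rule 3).
M and U hold, so P follows (Rule 1).
L would need C and R (Rule 6), but C is never established.
C would need V and X (Rule 5), but V is never established.
P: reached.
Reached: P — 1 of the 3.

1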